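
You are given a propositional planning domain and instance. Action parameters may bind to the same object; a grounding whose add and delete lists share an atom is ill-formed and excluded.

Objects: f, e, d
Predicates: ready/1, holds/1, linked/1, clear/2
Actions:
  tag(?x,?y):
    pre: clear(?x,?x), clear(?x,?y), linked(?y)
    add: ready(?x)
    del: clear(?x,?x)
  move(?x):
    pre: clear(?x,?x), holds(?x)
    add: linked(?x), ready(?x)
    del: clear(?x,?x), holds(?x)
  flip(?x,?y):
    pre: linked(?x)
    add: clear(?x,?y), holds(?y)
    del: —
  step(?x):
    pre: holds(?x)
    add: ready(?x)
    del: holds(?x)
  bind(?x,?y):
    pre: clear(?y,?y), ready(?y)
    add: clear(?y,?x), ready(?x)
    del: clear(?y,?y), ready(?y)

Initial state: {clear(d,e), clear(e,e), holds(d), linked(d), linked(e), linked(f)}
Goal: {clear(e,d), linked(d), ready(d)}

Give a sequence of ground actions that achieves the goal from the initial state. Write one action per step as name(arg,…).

1. flip(e,d)  →  {clear(d,e), clear(e,d), clear(e,e), holds(d), linked(d), linked(e), linked(f)}
2. step(d)  →  {clear(d,e), clear(e,d), clear(e,e), linked(d), linked(e), linked(f), ready(d)}

flip(e,d); step(d)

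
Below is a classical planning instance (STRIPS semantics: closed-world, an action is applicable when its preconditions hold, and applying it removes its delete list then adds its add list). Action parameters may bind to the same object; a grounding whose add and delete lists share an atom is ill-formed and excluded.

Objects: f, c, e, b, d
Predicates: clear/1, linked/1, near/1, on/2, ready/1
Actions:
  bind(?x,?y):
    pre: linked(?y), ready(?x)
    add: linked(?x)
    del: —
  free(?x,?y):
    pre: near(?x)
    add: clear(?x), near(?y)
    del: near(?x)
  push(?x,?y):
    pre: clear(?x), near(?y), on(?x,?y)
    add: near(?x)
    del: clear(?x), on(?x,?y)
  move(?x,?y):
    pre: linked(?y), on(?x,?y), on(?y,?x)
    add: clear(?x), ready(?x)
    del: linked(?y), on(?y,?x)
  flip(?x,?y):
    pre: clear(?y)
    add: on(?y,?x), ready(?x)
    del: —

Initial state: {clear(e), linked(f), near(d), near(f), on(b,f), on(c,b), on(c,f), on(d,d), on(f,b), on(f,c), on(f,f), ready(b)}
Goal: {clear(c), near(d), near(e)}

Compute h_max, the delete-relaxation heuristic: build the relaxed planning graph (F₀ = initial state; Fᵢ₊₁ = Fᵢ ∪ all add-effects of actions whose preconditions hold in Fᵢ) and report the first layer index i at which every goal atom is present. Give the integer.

F0 = init (12 atoms)
F1 = F0 ∪ {clear(b), clear(c), clear(d), clear(f), linked(b), near(b), near(c), near(e), on(e,b), on(e,c), on(e,d), on(e,e), on(e,f), ready(c), ready(d), ready(e), ready(f)}  (29 atoms)
goal ⊆ F1  ⇒  h_max = 1

1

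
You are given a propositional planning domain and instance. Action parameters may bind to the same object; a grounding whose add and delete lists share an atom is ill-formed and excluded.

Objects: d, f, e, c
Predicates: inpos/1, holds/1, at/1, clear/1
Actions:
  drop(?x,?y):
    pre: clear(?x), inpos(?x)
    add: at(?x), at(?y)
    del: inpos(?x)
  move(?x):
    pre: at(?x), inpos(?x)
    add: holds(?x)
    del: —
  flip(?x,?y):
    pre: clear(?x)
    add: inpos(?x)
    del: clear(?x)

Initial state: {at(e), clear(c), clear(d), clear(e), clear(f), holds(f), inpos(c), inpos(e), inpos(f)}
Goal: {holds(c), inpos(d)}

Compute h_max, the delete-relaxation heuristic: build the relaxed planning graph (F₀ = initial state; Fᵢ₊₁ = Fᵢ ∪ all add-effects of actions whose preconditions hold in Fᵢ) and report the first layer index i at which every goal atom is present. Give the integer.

F0 = init (9 atoms)
F1 = F0 ∪ {at(c), at(d), at(f), holds(e), inpos(d)}  (14 atoms)
F2 = F1 ∪ {holds(c), holds(d)}  (16 atoms)
goal ⊆ F2  ⇒  h_max = 2

2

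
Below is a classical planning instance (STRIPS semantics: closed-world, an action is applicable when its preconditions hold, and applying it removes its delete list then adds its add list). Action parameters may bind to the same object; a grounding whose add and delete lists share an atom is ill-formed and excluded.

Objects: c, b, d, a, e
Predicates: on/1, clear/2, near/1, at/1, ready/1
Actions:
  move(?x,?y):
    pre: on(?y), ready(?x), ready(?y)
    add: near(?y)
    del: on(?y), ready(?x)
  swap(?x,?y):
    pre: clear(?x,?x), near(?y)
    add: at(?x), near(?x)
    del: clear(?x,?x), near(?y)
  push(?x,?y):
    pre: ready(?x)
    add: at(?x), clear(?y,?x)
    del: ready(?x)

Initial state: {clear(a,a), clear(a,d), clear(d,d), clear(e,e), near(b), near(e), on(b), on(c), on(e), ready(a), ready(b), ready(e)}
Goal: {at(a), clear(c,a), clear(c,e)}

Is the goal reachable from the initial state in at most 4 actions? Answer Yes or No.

1. push(a,c)  →  {at(a), clear(a,a), clear(a,d), clear(c,a), clear(d,d), clear(e,e), near(b), near(e), on(b), on(c), on(e), ready(b), ready(e)}
2. push(e,c)  →  {at(a), at(e), clear(a,a), clear(a,d), clear(c,a), clear(c,e), clear(d,d), clear(e,e), near(b), near(e), on(b), on(c), on(e), ready(b)}
optimal plan length = 2; 2 ≤ 4

Yes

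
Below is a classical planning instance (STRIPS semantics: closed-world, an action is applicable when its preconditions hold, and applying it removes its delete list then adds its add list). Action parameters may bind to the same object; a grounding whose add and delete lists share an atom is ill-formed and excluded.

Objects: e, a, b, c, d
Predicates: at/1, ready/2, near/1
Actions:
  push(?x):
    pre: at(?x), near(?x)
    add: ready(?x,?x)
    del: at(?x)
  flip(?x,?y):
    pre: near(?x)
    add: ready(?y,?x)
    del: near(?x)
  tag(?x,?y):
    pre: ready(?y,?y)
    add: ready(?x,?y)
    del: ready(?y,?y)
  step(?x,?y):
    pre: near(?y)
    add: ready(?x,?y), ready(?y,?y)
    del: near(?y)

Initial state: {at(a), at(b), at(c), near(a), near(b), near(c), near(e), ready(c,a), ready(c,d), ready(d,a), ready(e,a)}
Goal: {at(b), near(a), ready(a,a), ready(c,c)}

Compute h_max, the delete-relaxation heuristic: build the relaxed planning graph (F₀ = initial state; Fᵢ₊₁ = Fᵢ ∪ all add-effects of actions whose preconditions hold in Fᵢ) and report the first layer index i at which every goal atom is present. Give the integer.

1

F0 = init (11 atoms)
F1 = F0 ∪ {ready(a,a), ready(a,b), ready(a,c), ready(a,e), ready(b,a), ready(b,b), ready(b,c), ready(b,e), ready(c,b), ready(c,c), ready(c,e), ready(d,b), ready(d,c), ready(d,e), ready(e,b), ready(e,c), ready(e,e)}  (28 atoms)
goal ⊆ F1  ⇒  h_max = 1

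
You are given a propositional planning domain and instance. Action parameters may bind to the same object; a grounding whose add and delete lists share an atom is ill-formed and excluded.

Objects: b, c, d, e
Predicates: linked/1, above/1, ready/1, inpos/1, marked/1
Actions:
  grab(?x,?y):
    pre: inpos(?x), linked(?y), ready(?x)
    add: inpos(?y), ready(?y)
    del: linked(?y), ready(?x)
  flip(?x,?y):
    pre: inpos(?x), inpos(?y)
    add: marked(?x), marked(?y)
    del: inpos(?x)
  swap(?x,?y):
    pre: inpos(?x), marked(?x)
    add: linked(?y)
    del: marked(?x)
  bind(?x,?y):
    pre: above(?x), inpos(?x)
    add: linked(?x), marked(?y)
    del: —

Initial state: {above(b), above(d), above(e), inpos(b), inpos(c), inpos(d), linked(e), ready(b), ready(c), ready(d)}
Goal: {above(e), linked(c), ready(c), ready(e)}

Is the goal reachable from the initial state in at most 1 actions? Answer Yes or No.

1. grab(b,e)  →  {above(b), above(d), above(e), inpos(b), inpos(c), inpos(d), inpos(e), ready(c), ready(d), ready(e)}
2. flip(b,c)  →  {above(b), above(d), above(e), inpos(c), inpos(d), inpos(e), marked(b), marked(c), ready(c), ready(d), ready(e)}
3. swap(c,c)  →  {above(b), above(d), above(e), inpos(c), inpos(d), inpos(e), linked(c), marked(b), ready(c), ready(d), ready(e)}
optimal plan length = 3; 3 > 1

No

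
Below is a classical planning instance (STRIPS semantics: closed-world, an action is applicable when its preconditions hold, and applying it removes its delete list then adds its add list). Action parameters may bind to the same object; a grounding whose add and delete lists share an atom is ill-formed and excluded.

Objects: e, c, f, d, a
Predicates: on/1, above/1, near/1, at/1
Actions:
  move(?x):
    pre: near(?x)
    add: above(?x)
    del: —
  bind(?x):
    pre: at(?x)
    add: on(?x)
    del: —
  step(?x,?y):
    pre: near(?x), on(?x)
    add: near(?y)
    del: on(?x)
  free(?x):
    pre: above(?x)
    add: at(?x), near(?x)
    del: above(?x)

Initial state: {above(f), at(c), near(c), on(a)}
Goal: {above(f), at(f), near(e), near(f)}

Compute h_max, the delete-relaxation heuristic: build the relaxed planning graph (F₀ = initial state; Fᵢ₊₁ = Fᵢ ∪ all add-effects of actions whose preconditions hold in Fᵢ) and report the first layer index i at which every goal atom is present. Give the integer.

F0 = init (4 atoms)
F1 = F0 ∪ {above(c), at(f), near(f), on(c)}  (8 atoms)
F2 = F1 ∪ {near(a), near(d), near(e), on(f)}  (12 atoms)
goal ⊆ F2  ⇒  h_max = 2

2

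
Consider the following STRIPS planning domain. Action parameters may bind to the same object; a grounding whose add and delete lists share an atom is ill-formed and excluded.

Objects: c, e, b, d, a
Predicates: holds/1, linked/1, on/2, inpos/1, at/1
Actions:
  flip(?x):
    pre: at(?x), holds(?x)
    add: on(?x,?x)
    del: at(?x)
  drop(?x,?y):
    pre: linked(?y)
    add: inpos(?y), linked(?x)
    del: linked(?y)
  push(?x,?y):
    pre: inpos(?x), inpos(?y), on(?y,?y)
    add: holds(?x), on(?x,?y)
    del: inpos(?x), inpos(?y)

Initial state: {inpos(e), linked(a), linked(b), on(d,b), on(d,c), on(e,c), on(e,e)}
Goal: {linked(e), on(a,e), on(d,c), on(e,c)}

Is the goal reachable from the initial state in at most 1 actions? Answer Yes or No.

1. drop(e,a)  →  {inpos(a), inpos(e), linked(b), linked(e), on(d,b), on(d,c), on(e,c), on(e,e)}
2. push(a,e)  →  {holds(a), linked(b), linked(e), on(a,e), on(d,b), on(d,c), on(e,c), on(e,e)}
optimal plan length = 2; 2 > 1

No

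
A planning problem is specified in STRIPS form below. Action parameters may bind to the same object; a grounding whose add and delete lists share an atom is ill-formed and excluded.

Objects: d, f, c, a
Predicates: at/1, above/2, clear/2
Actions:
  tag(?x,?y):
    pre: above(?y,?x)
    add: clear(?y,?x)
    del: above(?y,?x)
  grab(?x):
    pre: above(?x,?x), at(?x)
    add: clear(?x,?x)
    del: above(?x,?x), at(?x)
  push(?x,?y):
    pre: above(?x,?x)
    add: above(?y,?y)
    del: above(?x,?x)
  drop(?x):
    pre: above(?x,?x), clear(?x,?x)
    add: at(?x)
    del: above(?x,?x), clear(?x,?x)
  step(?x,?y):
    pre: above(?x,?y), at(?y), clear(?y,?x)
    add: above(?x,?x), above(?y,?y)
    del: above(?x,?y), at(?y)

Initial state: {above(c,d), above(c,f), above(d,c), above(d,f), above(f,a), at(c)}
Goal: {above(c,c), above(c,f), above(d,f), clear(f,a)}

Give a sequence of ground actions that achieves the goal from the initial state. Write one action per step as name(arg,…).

tag(d,c); tag(a,f); step(d,c)

1. tag(d,c)  →  {above(c,f), above(d,c), above(d,f), above(f,a), at(c), clear(c,d)}
2. tag(a,f)  →  {above(c,f), above(d,c), above(d,f), at(c), clear(c,d), clear(f,a)}
3. step(d,c)  →  {above(c,c), above(c,f), above(d,d), above(d,f), clear(c,d), clear(f,a)}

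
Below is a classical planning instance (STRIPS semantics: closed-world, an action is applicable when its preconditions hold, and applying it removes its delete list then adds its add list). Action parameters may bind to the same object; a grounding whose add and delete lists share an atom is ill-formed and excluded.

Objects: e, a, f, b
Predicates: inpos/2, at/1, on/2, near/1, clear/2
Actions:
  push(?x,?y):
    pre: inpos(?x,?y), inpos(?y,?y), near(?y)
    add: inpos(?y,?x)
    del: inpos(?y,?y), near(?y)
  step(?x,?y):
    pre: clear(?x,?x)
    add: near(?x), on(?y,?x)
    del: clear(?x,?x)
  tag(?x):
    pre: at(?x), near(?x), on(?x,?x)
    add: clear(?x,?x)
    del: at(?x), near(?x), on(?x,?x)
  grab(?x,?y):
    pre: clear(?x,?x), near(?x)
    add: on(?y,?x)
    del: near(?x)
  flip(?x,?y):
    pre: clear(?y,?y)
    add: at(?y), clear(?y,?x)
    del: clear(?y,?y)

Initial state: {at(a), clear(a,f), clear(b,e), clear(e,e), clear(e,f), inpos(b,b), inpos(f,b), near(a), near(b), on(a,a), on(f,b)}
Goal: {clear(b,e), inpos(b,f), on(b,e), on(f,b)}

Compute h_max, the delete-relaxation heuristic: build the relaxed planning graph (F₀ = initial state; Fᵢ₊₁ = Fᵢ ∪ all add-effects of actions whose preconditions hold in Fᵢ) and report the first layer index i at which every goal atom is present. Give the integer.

F0 = init (11 atoms)
F1 = F0 ∪ {at(e), clear(a,a), clear(e,a), clear(e,b), inpos(b,f), near(e), on(a,e), on(b,e), on(e,e), on(f,e)}  (21 atoms)
goal ⊆ F1  ⇒  h_max = 1

1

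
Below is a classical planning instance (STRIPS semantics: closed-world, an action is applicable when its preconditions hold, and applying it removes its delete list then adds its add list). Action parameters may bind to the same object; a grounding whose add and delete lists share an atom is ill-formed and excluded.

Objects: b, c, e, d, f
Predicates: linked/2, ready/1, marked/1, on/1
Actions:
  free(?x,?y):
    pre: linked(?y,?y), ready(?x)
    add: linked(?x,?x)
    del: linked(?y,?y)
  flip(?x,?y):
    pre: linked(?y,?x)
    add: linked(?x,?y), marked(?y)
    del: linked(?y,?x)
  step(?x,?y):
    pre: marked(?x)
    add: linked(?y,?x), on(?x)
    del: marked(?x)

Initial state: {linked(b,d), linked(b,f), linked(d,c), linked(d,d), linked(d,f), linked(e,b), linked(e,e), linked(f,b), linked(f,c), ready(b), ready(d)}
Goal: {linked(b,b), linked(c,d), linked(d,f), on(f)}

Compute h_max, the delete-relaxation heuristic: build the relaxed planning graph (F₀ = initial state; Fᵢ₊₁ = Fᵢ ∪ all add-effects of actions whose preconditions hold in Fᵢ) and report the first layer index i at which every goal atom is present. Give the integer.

F0 = init (11 atoms)
F1 = F0 ∪ {linked(b,b), linked(b,e), linked(c,d), linked(c,f), linked(d,b), linked(f,d), marked(b), marked(d), marked(e), marked(f)}  (21 atoms)
F2 = F1 ∪ {linked(c,b), linked(c,e), linked(d,e), linked(e,d), linked(e,f), linked(f,e), linked(f,f), marked(c), on(b), on(d), on(e), on(f)}  (33 atoms)
goal ⊆ F2  ⇒  h_max = 2

2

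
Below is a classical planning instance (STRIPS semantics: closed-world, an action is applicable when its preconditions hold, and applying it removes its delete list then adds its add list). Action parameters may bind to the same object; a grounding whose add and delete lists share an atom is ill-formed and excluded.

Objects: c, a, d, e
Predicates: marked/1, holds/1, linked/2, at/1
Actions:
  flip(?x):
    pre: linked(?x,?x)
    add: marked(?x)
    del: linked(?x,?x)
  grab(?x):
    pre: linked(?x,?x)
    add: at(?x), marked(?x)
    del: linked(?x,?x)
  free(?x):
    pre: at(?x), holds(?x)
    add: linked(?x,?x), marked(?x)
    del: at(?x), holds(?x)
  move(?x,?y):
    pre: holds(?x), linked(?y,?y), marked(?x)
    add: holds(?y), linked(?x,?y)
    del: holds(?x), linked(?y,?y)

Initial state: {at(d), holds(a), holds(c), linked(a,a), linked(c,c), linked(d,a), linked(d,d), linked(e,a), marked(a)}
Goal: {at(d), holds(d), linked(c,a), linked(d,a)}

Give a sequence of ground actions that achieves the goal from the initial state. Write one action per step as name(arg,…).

1. flip(c)  →  {at(d), holds(a), holds(c), linked(a,a), linked(d,a), linked(d,d), linked(e,a), marked(a), marked(c)}
2. move(c,a)  →  {at(d), holds(a), linked(c,a), linked(d,a), linked(d,d), linked(e,a), marked(a), marked(c)}
3. move(a,d)  →  {at(d), holds(d), linked(a,d), linked(c,a), linked(d,a), linked(e,a), marked(a), marked(c)}

flip(c); move(c,a); move(a,d)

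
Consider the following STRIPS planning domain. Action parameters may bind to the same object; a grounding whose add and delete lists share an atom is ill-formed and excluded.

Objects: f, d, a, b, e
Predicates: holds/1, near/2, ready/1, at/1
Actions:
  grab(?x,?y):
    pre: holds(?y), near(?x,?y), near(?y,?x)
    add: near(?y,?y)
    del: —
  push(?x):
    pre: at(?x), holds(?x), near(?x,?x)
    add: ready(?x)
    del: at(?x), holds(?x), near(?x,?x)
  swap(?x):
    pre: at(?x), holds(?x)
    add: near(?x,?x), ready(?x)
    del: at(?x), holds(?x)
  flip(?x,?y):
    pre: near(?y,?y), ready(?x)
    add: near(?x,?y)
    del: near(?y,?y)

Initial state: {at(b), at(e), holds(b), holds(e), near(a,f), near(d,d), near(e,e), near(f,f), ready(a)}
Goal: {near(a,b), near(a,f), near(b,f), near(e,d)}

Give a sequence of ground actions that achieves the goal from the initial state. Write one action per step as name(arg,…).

push(e); swap(b); flip(a,b); flip(b,f); flip(e,d)

1. push(e)  →  {at(b), holds(b), near(a,f), near(d,d), near(f,f), ready(a), ready(e)}
2. swap(b)  →  {near(a,f), near(b,b), near(d,d), near(f,f), ready(a), ready(b), ready(e)}
3. flip(a,b)  →  {near(a,b), near(a,f), near(d,d), near(f,f), ready(a), ready(b), ready(e)}
4. flip(b,f)  →  {near(a,b), near(a,f), near(b,f), near(d,d), ready(a), ready(b), ready(e)}
5. flip(e,d)  →  {near(a,b), near(a,f), near(b,f), near(e,d), ready(a), ready(b), ready(e)}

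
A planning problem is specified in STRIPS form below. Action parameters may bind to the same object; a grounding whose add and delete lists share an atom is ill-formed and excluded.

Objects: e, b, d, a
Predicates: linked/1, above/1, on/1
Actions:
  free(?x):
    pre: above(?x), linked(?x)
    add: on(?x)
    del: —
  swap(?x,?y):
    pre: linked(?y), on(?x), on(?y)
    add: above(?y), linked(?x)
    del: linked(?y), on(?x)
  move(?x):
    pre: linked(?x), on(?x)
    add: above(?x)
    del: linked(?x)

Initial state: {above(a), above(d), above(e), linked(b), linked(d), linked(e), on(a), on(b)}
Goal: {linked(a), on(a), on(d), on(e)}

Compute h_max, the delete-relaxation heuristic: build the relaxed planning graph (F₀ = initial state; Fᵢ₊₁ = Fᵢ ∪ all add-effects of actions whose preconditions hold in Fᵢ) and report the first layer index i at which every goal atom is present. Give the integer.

F0 = init (8 atoms)
F1 = F0 ∪ {above(b), linked(a), on(d), on(e)}  (12 atoms)
goal ⊆ F1  ⇒  h_max = 1

1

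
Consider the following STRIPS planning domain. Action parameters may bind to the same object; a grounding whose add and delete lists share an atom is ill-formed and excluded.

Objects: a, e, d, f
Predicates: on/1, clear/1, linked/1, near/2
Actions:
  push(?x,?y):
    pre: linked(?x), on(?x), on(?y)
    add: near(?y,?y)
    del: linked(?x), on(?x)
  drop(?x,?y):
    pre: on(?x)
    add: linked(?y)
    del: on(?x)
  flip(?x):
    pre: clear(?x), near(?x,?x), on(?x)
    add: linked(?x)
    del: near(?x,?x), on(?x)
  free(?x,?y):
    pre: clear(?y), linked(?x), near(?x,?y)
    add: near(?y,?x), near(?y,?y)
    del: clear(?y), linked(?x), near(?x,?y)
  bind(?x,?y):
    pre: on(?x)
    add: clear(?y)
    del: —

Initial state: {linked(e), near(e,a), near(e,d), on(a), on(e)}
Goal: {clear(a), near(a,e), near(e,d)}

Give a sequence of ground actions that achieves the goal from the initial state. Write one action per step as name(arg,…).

bind(a,a); free(e,a); bind(a,a)

1. bind(a,a)  →  {clear(a), linked(e), near(e,a), near(e,d), on(a), on(e)}
2. free(e,a)  →  {near(a,a), near(a,e), near(e,d), on(a), on(e)}
3. bind(a,a)  →  {clear(a), near(a,a), near(a,e), near(e,d), on(a), on(e)}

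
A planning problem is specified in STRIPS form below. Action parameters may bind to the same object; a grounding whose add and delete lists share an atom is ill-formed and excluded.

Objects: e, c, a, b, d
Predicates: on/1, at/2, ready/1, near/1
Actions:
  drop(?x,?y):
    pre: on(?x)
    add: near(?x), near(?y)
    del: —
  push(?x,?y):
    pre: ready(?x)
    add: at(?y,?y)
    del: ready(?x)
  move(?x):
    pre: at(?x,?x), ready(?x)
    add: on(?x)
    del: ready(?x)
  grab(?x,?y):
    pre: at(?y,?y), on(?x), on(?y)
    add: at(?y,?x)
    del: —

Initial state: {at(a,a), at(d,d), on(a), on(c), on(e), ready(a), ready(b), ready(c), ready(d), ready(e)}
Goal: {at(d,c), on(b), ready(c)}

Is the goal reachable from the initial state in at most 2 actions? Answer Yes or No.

No

1. push(e,b)  →  {at(a,a), at(b,b), at(d,d), on(a), on(c), on(e), ready(a), ready(b), ready(c), ready(d)}
2. move(b)  →  {at(a,a), at(b,b), at(d,d), on(a), on(b), on(c), on(e), ready(a), ready(c), ready(d)}
3. move(d)  →  {at(a,a), at(b,b), at(d,d), on(a), on(b), on(c), on(d), on(e), ready(a), ready(c)}
4. grab(c,d)  →  {at(a,a), at(b,b), at(d,c), at(d,d), on(a), on(b), on(c), on(d), on(e), ready(a), ready(c)}
optimal plan length = 4; 4 > 2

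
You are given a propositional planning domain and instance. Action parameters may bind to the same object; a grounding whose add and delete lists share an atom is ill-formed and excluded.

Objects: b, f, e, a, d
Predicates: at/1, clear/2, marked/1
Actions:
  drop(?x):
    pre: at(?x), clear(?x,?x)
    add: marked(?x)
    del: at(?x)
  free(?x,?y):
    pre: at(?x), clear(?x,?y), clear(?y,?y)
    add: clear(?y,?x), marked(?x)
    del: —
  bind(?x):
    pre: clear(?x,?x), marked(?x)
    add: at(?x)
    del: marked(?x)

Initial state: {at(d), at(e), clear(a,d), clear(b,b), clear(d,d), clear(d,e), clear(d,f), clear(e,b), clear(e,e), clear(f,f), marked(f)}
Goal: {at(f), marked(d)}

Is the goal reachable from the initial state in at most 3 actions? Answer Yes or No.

1. drop(d)  →  {at(e), clear(a,d), clear(b,b), clear(d,d), clear(d,e), clear(d,f), clear(e,b), clear(e,e), clear(f,f), marked(d), marked(f)}
2. bind(f)  →  {at(e), at(f), clear(a,d), clear(b,b), clear(d,d), clear(d,e), clear(d,f), clear(e,b), clear(e,e), clear(f,f), marked(d)}
optimal plan length = 2; 2 ≤ 3

Yes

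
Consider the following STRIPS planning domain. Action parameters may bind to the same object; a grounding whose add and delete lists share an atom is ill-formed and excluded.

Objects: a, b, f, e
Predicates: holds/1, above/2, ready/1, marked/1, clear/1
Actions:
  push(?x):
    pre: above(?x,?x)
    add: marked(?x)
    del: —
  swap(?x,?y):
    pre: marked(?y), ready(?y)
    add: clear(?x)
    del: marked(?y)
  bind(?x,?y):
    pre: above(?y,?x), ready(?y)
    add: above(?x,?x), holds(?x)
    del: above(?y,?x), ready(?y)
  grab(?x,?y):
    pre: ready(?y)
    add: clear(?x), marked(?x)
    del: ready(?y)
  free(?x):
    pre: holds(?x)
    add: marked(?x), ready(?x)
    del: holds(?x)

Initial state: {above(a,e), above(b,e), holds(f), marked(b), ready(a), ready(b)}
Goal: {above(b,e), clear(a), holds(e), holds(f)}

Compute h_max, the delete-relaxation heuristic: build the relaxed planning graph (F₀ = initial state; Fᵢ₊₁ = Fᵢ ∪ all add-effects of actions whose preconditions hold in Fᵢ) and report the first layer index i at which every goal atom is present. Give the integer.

F0 = init (6 atoms)
F1 = F0 ∪ {above(e,e), clear(a), clear(b), clear(e), clear(f), holds(e), marked(a), marked(e), marked(f), ready(f)}  (16 atoms)
goal ⊆ F1  ⇒  h_max = 1

1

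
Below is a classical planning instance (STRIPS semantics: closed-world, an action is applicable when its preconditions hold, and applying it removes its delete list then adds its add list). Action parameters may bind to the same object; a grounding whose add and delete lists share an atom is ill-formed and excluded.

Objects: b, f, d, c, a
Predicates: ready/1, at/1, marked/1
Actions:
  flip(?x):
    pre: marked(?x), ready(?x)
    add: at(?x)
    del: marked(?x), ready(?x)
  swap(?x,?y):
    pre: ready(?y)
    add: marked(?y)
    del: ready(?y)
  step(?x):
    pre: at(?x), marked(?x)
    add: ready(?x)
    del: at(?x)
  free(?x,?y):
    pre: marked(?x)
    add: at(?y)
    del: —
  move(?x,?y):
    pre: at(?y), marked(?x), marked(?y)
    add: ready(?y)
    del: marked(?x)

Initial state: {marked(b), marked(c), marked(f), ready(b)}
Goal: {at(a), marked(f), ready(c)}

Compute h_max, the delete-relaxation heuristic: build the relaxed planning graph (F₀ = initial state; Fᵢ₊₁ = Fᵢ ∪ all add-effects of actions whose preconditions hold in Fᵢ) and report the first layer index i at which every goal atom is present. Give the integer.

F0 = init (4 atoms)
F1 = F0 ∪ {at(a), at(b), at(c), at(d), at(f)}  (9 atoms)
F2 = F1 ∪ {ready(c), ready(f)}  (11 atoms)
goal ⊆ F2  ⇒  h_max = 2

2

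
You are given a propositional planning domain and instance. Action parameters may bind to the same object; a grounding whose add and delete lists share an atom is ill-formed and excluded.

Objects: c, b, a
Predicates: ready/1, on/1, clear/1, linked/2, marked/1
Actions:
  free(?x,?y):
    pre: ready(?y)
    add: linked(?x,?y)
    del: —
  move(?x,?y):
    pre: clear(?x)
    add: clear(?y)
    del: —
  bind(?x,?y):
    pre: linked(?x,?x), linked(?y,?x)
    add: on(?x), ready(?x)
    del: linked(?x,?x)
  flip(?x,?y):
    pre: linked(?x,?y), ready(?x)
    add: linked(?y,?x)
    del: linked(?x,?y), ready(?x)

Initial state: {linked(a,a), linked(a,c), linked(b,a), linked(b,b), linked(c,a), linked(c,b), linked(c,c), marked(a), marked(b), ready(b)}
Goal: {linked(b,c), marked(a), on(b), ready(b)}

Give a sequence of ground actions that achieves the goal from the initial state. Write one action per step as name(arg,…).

1. bind(c,c)  →  {linked(a,a), linked(a,c), linked(b,a), linked(b,b), linked(c,a), linked(c,b), marked(a), marked(b), on(c), ready(b), ready(c)}
2. free(b,c)  →  {linked(a,a), linked(a,c), linked(b,a), linked(b,b), linked(b,c), linked(c,a), linked(c,b), marked(a), marked(b), on(c), ready(b), ready(c)}
3. bind(b,c)  →  {linked(a,a), linked(a,c), linked(b,a), linked(b,c), linked(c,a), linked(c,b), marked(a), marked(b), on(b), on(c), ready(b), ready(c)}

bind(c,c); free(b,c); bind(b,c)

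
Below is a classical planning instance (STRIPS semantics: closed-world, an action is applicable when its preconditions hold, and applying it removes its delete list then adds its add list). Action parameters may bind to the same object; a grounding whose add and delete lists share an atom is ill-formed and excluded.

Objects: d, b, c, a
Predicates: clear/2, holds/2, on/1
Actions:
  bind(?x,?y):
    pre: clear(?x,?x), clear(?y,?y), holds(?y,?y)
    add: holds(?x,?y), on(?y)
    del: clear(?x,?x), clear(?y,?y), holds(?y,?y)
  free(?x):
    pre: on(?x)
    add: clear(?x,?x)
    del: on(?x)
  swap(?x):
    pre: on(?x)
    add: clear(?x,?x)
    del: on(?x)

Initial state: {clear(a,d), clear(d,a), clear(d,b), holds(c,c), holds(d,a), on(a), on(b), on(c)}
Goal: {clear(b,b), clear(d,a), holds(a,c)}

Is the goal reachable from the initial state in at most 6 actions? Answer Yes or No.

Yes

1. free(b)  →  {clear(a,d), clear(b,b), clear(d,a), clear(d,b), holds(c,c), holds(d,a), on(a), on(c)}
2. free(c)  →  {clear(a,d), clear(b,b), clear(c,c), clear(d,a), clear(d,b), holds(c,c), holds(d,a), on(a)}
3. free(a)  →  {clear(a,a), clear(a,d), clear(b,b), clear(c,c), clear(d,a), clear(d,b), holds(c,c), holds(d,a)}
4. bind(a,c)  →  {clear(a,d), clear(b,b), clear(d,a), clear(d,b), holds(a,c), holds(d,a), on(c)}
optimal plan length = 4; 4 ≤ 6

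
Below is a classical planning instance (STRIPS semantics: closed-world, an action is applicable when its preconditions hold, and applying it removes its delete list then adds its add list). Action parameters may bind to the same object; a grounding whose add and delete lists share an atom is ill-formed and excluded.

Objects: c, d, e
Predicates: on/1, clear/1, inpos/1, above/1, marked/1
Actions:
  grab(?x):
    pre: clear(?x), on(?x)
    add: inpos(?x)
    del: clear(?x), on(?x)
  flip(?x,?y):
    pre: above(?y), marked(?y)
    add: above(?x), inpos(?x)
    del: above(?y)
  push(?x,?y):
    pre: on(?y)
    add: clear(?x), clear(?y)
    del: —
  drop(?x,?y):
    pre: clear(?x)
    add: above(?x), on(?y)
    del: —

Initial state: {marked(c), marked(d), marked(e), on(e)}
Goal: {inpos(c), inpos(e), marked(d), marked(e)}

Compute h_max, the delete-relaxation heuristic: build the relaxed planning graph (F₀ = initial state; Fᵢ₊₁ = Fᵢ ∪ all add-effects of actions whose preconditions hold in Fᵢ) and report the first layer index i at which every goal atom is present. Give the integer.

3

F0 = init (4 atoms)
F1 = F0 ∪ {clear(c), clear(d), clear(e)}  (7 atoms)
F2 = F1 ∪ {above(c), above(d), above(e), inpos(e), on(c), on(d)}  (13 atoms)
F3 = F2 ∪ {inpos(c), inpos(d)}  (15 atoms)
goal ⊆ F3  ⇒  h_max = 3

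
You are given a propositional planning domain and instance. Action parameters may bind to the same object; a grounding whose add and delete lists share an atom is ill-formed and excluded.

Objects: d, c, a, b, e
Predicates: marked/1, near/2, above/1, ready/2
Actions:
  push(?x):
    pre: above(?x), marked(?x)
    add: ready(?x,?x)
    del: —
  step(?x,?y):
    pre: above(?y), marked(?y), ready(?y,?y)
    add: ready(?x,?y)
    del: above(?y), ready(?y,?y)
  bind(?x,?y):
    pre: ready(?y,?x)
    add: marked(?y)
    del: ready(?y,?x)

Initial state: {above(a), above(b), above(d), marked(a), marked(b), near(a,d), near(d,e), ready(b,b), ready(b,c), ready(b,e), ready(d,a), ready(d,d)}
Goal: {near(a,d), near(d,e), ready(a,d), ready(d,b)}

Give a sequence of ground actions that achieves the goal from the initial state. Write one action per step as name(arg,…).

step(d,b); bind(a,d); step(a,d)

1. step(d,b)  →  {above(a), above(d), marked(a), marked(b), near(a,d), near(d,e), ready(b,c), ready(b,e), ready(d,a), ready(d,b), ready(d,d)}
2. bind(a,d)  →  {above(a), above(d), marked(a), marked(b), marked(d), near(a,d), near(d,e), ready(b,c), ready(b,e), ready(d,b), ready(d,d)}
3. step(a,d)  →  {above(a), marked(a), marked(b), marked(d), near(a,d), near(d,e), ready(a,d), ready(b,c), ready(b,e), ready(d,b)}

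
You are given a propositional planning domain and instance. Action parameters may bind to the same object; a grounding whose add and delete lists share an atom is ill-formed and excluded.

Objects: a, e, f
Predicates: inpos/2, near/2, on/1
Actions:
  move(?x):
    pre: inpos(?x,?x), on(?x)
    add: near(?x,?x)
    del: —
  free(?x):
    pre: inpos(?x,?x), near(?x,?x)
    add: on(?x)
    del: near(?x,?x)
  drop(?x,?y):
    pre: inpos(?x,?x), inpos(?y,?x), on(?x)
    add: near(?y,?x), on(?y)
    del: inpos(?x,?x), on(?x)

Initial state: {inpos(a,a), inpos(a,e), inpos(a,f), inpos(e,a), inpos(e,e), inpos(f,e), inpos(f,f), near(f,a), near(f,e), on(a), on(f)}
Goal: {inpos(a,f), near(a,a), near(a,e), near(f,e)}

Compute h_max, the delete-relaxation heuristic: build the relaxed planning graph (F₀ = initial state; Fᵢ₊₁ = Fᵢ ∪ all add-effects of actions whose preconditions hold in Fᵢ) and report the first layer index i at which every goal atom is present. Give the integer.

2

F0 = init (11 atoms)
F1 = F0 ∪ {near(a,a), near(a,f), near(e,a), near(f,f), on(e)}  (16 atoms)
F2 = F1 ∪ {near(a,e), near(e,e)}  (18 atoms)
goal ⊆ F2  ⇒  h_max = 2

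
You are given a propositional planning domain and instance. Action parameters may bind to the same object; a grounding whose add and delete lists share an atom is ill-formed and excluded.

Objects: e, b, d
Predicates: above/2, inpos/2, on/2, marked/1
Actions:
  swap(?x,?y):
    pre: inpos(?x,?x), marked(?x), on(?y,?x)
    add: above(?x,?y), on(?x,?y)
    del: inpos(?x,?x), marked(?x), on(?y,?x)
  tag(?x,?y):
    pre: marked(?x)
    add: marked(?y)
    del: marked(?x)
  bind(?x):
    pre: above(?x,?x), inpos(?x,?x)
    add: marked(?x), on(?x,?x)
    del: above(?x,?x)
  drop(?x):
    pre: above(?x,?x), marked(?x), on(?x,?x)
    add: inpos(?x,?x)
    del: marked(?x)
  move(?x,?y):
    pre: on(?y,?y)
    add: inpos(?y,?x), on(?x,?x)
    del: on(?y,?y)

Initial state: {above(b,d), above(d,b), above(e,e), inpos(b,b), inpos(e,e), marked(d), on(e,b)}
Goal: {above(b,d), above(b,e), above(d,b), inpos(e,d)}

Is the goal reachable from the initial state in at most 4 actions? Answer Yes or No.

1. tag(d,b)  →  {above(b,d), above(d,b), above(e,e), inpos(b,b), inpos(e,e), marked(b), on(e,b)}
2. swap(b,e)  →  {above(b,d), above(b,e), above(d,b), above(e,e), inpos(e,e), on(b,e)}
3. bind(e)  →  {above(b,d), above(b,e), above(d,b), inpos(e,e), marked(e), on(b,e), on(e,e)}
4. move(d,e)  →  {above(b,d), above(b,e), above(d,b), inpos(e,d), inpos(e,e), marked(e), on(b,e), on(d,d)}
optimal plan length = 4; 4 ≤ 4

Yes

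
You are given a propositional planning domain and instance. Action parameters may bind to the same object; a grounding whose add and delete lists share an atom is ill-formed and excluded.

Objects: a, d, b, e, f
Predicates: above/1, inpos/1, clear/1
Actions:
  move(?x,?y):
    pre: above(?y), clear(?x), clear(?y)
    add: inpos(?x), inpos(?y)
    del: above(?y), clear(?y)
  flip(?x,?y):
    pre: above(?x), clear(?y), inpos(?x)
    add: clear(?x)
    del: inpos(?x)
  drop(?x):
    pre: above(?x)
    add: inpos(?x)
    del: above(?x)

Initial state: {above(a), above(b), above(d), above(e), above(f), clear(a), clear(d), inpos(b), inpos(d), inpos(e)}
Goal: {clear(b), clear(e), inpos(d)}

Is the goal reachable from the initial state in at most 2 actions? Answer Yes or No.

Yes

1. flip(b,a)  →  {above(a), above(b), above(d), above(e), above(f), clear(a), clear(b), clear(d), inpos(d), inpos(e)}
2. flip(e,a)  →  {above(a), above(b), above(d), above(e), above(f), clear(a), clear(b), clear(d), clear(e), inpos(d)}
optimal plan length = 2; 2 ≤ 2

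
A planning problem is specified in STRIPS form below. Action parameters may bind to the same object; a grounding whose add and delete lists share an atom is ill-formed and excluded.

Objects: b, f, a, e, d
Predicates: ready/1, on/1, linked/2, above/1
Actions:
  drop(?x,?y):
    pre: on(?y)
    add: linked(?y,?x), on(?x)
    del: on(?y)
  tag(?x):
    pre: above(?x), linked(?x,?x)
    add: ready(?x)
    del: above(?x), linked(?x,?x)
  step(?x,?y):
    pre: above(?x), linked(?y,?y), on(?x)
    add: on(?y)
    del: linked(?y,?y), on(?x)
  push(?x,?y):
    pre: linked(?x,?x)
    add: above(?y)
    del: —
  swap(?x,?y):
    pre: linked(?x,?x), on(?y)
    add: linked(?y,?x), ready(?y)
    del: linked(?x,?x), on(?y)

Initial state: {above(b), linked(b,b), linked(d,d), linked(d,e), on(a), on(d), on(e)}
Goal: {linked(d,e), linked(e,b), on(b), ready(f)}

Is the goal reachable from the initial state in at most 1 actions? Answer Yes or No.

1. drop(b,e)  →  {above(b), linked(b,b), linked(d,d), linked(d,e), linked(e,b), on(a), on(b), on(d)}
2. drop(f,a)  →  {above(b), linked(a,f), linked(b,b), linked(d,d), linked(d,e), linked(e,b), on(b), on(d), on(f)}
3. swap(b,f)  →  {above(b), linked(a,f), linked(d,d), linked(d,e), linked(e,b), linked(f,b), on(b), on(d), ready(f)}
optimal plan length = 3; 3 > 1

No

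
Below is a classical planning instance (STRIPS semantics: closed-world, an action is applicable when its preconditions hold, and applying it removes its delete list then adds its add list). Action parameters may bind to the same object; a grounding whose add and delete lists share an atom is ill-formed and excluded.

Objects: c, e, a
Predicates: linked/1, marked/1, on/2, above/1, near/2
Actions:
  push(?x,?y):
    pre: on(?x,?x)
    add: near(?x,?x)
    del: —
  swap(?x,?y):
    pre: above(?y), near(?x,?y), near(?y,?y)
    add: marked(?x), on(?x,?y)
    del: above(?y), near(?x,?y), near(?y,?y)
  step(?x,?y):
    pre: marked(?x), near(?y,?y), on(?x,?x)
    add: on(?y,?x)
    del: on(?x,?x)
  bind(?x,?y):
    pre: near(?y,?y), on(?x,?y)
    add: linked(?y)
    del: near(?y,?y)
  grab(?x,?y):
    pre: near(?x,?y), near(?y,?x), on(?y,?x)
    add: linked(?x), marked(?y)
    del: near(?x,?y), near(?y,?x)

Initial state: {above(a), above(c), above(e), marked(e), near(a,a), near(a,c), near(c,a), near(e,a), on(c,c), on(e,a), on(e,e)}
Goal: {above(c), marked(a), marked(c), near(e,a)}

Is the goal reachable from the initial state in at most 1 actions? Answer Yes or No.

No

1. push(c,c)  →  {above(a), above(c), above(e), marked(e), near(a,a), near(a,c), near(c,a), near(c,c), near(e,a), on(c,c), on(e,a), on(e,e)}
2. swap(a,a)  →  {above(c), above(e), marked(a), marked(e), near(a,c), near(c,a), near(c,c), near(e,a), on(a,a), on(c,c), on(e,a), on(e,e)}
3. grab(c,c)  →  {above(c), above(e), linked(c), marked(a), marked(c), marked(e), near(a,c), near(c,a), near(e,a), on(a,a), on(c,c), on(e,a), on(e,e)}
optimal plan length = 3; 3 > 1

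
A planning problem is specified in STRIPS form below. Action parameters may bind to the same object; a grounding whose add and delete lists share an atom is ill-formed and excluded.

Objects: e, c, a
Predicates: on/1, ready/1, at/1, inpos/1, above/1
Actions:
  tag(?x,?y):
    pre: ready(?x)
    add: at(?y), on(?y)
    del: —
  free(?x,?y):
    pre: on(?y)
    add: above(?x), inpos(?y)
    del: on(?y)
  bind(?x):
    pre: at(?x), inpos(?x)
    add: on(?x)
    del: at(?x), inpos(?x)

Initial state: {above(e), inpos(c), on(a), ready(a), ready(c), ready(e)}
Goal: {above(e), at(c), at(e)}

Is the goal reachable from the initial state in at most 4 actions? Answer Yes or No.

1. tag(e,e)  →  {above(e), at(e), inpos(c), on(a), on(e), ready(a), ready(c), ready(e)}
2. tag(e,c)  →  {above(e), at(c), at(e), inpos(c), on(a), on(c), on(e), ready(a), ready(c), ready(e)}
optimal plan length = 2; 2 ≤ 4

Yes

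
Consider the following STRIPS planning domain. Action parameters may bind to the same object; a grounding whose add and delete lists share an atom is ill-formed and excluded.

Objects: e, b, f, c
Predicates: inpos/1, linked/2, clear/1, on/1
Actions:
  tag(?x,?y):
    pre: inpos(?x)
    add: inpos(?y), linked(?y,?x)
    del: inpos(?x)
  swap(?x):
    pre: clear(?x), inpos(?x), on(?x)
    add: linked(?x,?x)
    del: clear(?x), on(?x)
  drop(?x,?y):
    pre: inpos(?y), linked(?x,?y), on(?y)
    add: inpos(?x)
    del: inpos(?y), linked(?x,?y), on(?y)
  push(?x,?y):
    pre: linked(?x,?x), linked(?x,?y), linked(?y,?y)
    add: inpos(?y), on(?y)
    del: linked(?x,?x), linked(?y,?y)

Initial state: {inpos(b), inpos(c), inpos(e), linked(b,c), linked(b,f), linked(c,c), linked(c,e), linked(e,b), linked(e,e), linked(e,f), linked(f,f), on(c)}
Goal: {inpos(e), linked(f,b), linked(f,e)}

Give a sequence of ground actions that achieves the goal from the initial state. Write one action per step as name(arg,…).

1. tag(e,f)  →  {inpos(b), inpos(c), inpos(f), linked(b,c), linked(b,f), linked(c,c), linked(c,e), linked(e,b), linked(e,e), linked(e,f), linked(f,e), linked(f,f), on(c)}
2. tag(b,f)  →  {inpos(c), inpos(f), linked(b,c), linked(b,f), linked(c,c), linked(c,e), linked(e,b), linked(e,e), linked(e,f), linked(f,b), linked(f,e), linked(f,f), on(c)}
3. tag(f,e)  →  {inpos(c), inpos(e), linked(b,c), linked(b,f), linked(c,c), linked(c,e), linked(e,b), linked(e,e), linked(e,f), linked(f,b), linked(f,e), linked(f,f), on(c)}

tag(e,f); tag(b,f); tag(f,e)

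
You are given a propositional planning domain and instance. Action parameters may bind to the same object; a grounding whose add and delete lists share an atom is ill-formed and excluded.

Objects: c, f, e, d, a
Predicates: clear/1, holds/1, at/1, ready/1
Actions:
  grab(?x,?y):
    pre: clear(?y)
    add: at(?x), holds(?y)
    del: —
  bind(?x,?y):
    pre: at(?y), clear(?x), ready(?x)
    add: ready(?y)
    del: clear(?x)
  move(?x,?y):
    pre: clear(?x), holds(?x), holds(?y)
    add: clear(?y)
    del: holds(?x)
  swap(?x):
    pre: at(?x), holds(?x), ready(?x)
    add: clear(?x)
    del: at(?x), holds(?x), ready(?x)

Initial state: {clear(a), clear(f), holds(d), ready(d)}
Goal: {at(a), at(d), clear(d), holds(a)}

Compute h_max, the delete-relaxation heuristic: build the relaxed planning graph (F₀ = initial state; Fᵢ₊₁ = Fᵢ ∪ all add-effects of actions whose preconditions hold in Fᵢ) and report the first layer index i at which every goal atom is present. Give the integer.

2

F0 = init (4 atoms)
F1 = F0 ∪ {at(a), at(c), at(d), at(e), at(f), holds(a), holds(f)}  (11 atoms)
F2 = F1 ∪ {clear(d)}  (12 atoms)
goal ⊆ F2  ⇒  h_max = 2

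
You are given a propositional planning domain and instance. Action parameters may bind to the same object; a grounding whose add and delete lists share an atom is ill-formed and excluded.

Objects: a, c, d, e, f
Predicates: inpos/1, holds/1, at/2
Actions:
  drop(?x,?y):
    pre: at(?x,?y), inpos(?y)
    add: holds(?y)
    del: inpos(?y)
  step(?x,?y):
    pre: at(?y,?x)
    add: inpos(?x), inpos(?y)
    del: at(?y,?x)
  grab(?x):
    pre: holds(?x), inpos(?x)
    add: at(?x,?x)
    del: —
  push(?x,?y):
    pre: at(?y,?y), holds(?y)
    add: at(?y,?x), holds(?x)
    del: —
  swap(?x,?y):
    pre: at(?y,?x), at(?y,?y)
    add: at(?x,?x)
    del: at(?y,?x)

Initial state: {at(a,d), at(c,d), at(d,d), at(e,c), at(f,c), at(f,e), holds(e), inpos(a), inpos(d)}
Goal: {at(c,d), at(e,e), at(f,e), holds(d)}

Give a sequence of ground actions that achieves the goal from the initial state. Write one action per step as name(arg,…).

1. drop(a,d)  →  {at(a,d), at(c,d), at(d,d), at(e,c), at(f,c), at(f,e), holds(d), holds(e), inpos(a)}
2. step(c,e)  →  {at(a,d), at(c,d), at(d,d), at(f,c), at(f,e), holds(d), holds(e), inpos(a), inpos(c), inpos(e)}
3. grab(e)  →  {at(a,d), at(c,d), at(d,d), at(e,e), at(f,c), at(f,e), holds(d), holds(e), inpos(a), inpos(c), inpos(e)}

drop(a,d); step(c,e); grab(e)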